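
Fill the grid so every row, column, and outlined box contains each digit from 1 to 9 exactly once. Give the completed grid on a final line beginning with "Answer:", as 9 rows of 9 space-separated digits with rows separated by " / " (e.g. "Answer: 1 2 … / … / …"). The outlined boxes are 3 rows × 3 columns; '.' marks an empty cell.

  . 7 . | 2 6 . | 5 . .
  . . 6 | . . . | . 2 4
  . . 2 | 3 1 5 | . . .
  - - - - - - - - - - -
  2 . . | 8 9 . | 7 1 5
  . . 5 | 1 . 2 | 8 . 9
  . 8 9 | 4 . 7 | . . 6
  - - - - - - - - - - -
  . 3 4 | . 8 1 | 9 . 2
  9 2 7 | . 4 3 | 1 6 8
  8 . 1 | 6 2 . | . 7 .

Step 1. [r6c8∈{3}] r6c8's peers cover all but 3, so r6c8=3.
Step 2. [r4c2∈{4,6}] in row 4, 4 fits only at r4c2 ⇒ r4c2=4.
Step 3. [r2c4∈{7,9}] 9 has one home in col 4: r2c4, so r2c4=9.
Step 4. [r1c3∈{3,8}] col 3 places 8 nowhere but r1c3, so r1c3=8.
Step 5. [r2c2∈{1,5}] across col 2, 1 lands solely at r2c2. So r2c2=1.
Step 6. [r2c7∈{3}] r2c7 is down to just 3 ⇒ r2c7=3.
Step 7. [r7c8∈{5}] r7c8 is down to just 5 ⇒ r7c8=5.
Step 8. [r5c1∈{3,6,7}] across row 5, 7 lands solely at r5c1. So r5c1=7.
Step 9. [r1c8∈{9}] r1c8 has the single candidate 9. So r1c8=9.
Step 10. [r1c6∈{4}] r1c6 is down to just 4. So r1c6=4.
Step 11. [r3c9∈{7}] only 7 remains possible at r3c9, so r3c9=7.
Step 12. [r6c7∈{2}] r6c7's peers cover all but 2, so r6c7=2.
Step 13. [r4c3∈{3}] only 3 remains possible at r4c3. So r4c3=3.
Step 14. [r2c6∈{8}] r2c6 has the single candidate 8 ⇒ r2c6=8.
Step 15. [r3c7∈{6}] r3c7 has the single candidate 6 ⇒ r3c7=6.
Step 16. [r2c5∈{7}] r2c5's peers cover all but 7 ⇒ r2c5=7.
Step 17. [r1c9∈{1}] nothing but 1 survives at r1c9. So r1c9=1.
Step 18. [r1c1∈{3}] r1c1's peers cover all but 3 ⇒ r1c1=3.
Step 19. [r9c6∈{9}] r9c6's peers cover all but 9 ⇒ r9c6=9.
Step 20. [r6c1∈{1}] r6c1's peers cover all but 1, so r6c1=1.
Step 21. [r9c2∈{5}] r9c2 is down to just 5, so r9c2=5.
Step 22. [r2c1∈{5}] only 5 remains possible at r2c1. So r2c1=5.
Step 23. [r7c1∈{6}] only 6 remains possible at r7c1, so r7c1=6.
Step 24. [r5c8∈{4}] r5c8 has the single candidate 4. So r5c8=4.
Step 25. [r6c5∈{5}] nothing but 5 survives at r6c5 ⇒ r6c5=5.
Step 26. [r8c4∈{5}] nothing but 5 survives at r8c4 ⇒ r8c4=5.
Step 27. [r3c2∈{9}] r3c2 has the single candidate 9 ⇒ r3c2=9.
Step 28. [r9c9∈{3}] r9c9 has the single candidate 3 ⇒ r9c9=3.
Step 29. [r9c7∈{4}] r9c7 is down to just 4 ⇒ r9c7=4.
Step 30. [r3c1∈{4}] r3c1 is down to just 4. So r3c1=4.
Step 31. [r7c4∈{7}] r7c4's peers cover all but 7. So r7c4=7.
Step 32. [r3c8∈{8}] r3c8 is down to just 8. So r3c8=8.
Step 33. [r4c6∈{6}] r4c6's peers cover all but 6 ⇒ r4c6=6.
Step 34. [r5c5∈{3}] nothing but 3 survives at r5c5, so r5c5=3.
Step 35. [r5c2∈{6}] nothing but 6 survives at r5c2 ⇒ r5c2=6.

Answer: 3 7 8 2 6 4 5 9 1 / 5 1 6 9 7 8 3 2 4 / 4 9 2 3 1 5 6 8 7 / 2 4 3 8 9 6 7 1 5 / 7 6 5 1 3 2 8 4 9 / 1 8 9 4 5 7 2 3 6 / 6 3 4 7 8 1 9 5 2 / 9 2 7 5 4 3 1 6 8 / 8 5 1 6 2 9 4 7 3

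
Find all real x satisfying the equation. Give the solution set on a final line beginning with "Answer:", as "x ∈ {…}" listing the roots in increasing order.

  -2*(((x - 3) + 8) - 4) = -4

Step 1. [-2*(((x - 3) + 8) - 4) = -4] LHS = -2·(…); ÷-2 both sides. So div: ((x - 3) + 8) - 4 = 2.
Step 2. [((x - 3) + 8) - 4 = 2] peel the -4: add 4 from each side ⇒ sub: (x - 3) + 8 = 6.
Step 3. [(x - 3) + 8 = 6] peel the +8: subtract 8 from each side ⇒ sub: x - 3 = -2.
Step 4. [x - 3 = -2] the outer -3 inverts by adding 3. So sub: x = 1.

Answer: x ∈ {1}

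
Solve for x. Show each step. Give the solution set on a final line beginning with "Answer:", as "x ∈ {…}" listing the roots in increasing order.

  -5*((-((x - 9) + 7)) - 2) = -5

Step 1. [-5*((-((x - 9) + 7)) - 2) = -5] -5·(inner) — divide through by -5, so div: (-((x - 9) + 7)) - 2 = 1.
Step 2. [(-((x - 9) + 7)) - 2 = 1] 2 comes off first (add 2) ⇒ sub: -((x - 9) + 7) = 3.
Step 3. [-((x - 9) + 7) = 3] LHS negated; negate both sides, so neg: (x - 9) + 7 = -3.
Step 4. [(x - 9) + 7 = -3] peel the +7: subtract 7 from each side. So sub: x - 9 = -10.
Step 5. [x - 9 = -10] peel the -9: add 9 from each side ⇒ sub: x = -1.

Answer: x ∈ {-1}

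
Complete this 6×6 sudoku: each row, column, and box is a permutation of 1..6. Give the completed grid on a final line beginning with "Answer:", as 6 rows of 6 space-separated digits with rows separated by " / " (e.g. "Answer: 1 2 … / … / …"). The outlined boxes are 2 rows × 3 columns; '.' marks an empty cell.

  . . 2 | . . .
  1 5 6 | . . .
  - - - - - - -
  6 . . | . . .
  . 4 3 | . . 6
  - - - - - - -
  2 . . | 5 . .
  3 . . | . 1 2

Step 1. [r4c4∈{1,2}] row 4 places 1 nowhere but r4c4 ⇒ r4c4=1.
Step 2. [r4c5∈{2,5}] 2 has one home in row 4: r4c5, so r4c5=2.
Step 3. [r1c2∈{3}] r1c2's peers cover all but 3 ⇒ r1c2=3.
Step 4. [r1c1∈{4}] r1c1 is down to just 4. So r1c1=4.
Step 5. [r6c2∈{6}] r6c2's peers cover all but 6 ⇒ r6c2=6.
Step 6. [r6c4∈{4}] only 4 remains possible at r6c4 ⇒ r6c4=4.
Step 7. [r3c4∈{3}] r3c4's peers cover all but 3, so r3c4=3.
Step 8. [r5c2∈{1}] nothing but 1 survives at r5c2 ⇒ r5c2=1.
Step 9. [r5c5∈{3,6}] r5c5 is the only open cell in row 5 admitting 6, so r5c5=6.
Step 10. [r1c5∈{5}] r1c5 is down to just 5 ⇒ r1c5=5.
Step 11. [r3c5∈{4}] r3c5 has the single candidate 4. So r3c5=4.
Step 12. [r2c5∈{3}] r2c5 is down to just 3, so r2c5=3.
Step 13. [r3c6∈{5}] r3c6 has the single candidate 5 ⇒ r3c6=5.
Step 14. [r1c4∈{6}] only 6 remains possible at r1c4, so r1c4=6.
Step 15. [r3c2∈{2}] only 2 remains possible at r3c2 ⇒ r3c2=2.
Step 16. [r4c1∈{5}] r4c1's peers cover all but 5 ⇒ r4c1=5.
Step 17. [r3c3∈{1}] only 1 remains possible at r3c3, so r3c3=1.
Step 18. [r1c6∈{1}] only 1 remains possible at r1c6 ⇒ r1c6=1.
Step 19. [r2c4∈{2}] r2c4's peers cover all but 2 ⇒ r2c4=2.
Step 20. [r5c6∈{3}] r5c6 is down to just 3, so r5c6=3.
Step 21. [r6c3∈{5}] r6c3's peers cover all but 5. So r6c3=5.
Step 22. [r2c6∈{4}] r2c6's peers cover all but 4, so r2c6=4.
Step 23. [r5c3∈{4}] r5c3 has the single candidate 4 ⇒ r5c3=4.

Answer: 4 3 2 6 5 1 / 1 5 6 2 3 4 / 6 2 1 3 4 5 / 5 4 3 1 2 6 / 2 1 4 5 6 3 / 3 6 5 4 1 2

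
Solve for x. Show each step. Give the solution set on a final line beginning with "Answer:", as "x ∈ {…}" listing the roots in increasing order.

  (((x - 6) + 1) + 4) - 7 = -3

Step 1. [(((x - 6) + 1) + 4) - 7 = -3] add 7: x sits inside (… - 7) ⇒ sub: ((x - 6) + 1) + 4 = 4.
Step 2. [((x - 6) + 1) + 4 = 4] peel the +4: subtract 4 from each side, so sub: (x - 6) + 1 = 0.
Step 3. [(x - 6) + 1 = 0] peel the +1: subtract 1 from each side ⇒ sub: x - 6 = -1.
Step 4. [x - 6 = -1] -6 is outermost — add 6 both sides. So sub: x = 5.

Answer: x ∈ {5}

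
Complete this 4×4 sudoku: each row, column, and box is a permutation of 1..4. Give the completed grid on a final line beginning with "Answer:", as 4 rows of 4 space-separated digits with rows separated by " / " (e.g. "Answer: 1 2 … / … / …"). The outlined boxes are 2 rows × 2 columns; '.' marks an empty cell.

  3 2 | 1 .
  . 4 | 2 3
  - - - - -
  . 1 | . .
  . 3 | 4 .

Step 1. [r3c4∈{2}] r3c4's peers cover all but 2 ⇒ r3c4=2.
Step 2. [r4c1∈{2}] r4c1's peers cover all but 2, so r4c1=2.
Step 3. [r3c1∈{4}] r3c1 is down to just 4, so r3c1=4.
Step 4. [r4c4∈{1}] only 1 remains possible at r4c4. So r4c4=1.
Step 5. [r2c1∈{1}] r2c1 has the single candidate 1 ⇒ r2c1=1.
Step 6. [r1c4∈{4}] only 4 remains possible at r1c4. So r1c4=4.
Step 7. [r3c3∈{3}] only 3 remains possible at r3c3 ⇒ r3c3=3.

Answer: 3 2 1 4 / 1 4 2 3 / 4 1 3 2 / 2 3 4 1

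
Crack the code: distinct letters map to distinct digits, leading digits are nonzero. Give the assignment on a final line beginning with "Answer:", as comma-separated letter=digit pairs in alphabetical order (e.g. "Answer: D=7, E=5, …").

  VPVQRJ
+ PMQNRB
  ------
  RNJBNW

Step 1. [col 1: J + B ≡ W (mod 10)] column 1 (J + B ≡ W (mod 10), carry-in 0) doesn't pin W yet; pick W=7 and continue ⇒ W=7.
Step 2. [col 1: J + B ≡ W (mod 10)] column 1 (J + B ≡ W (mod 10), carry-in 0) doesn't pin B yet; pick B=8 and continue, so B=8.
Step 3. [col 1: J + B ≡ W (mod 10)] column 1: given B=8, W=7, carry-in 0, and digits 7,8 already taken and all letters distinct, J+B≡W (mod 10) forces J=9 ⇒ J=9.
Step 4. [col 2: R + R ≡ N (mod 10)] several values work for R in column 2 (R + R ≡ N (mod 10), carry-in 1); try R=6, so R=6.
Step 5. [col 2: R + R ≡ N (mod 10)] column 2 reads R+R+carry(1)=N with R=6; with digits 6,7,8,9 already taken and all letters distinct, the only value for N is 3, so N=3.
Step 6. [col 3: Q + N ≡ B (mod 10)] in column 3 we have Q+N≡B with carry-in 1; given N=3, B=8 and digits 3,6,7,8,9 already taken and all letters distinct, that pins Q to 4. So Q=4.
Step 7. [col 4: V + Q ≡ J (mod 10)] column 4 reads V+Q+carry(0)=J with Q=4, J=9; with digits 3,4,6,7,8,9 already taken and all letters distinct, the only value for V is 5, so V=5.
Step 8. [col 5: P + M ≡ N (mod 10)] M=2 is one option consistent with column 5 (P + M ≡ N (mod 10), carry-in 0) — take it. So M=2.
Step 9. [col 5: P + M ≡ N (mod 10)] column 5: given M=2, N=3, carry-in 0, and digits 2,3,4,5,6,7,8,9 already taken and all letters distinct, P+M≡N (mod 10) forces P=1. So P=1.

Answer: B=8, J=9, M=2, N=3, P=1, Q=4, R=6, V=5, W=7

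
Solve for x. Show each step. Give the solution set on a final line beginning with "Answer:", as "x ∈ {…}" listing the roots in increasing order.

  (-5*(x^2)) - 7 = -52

Step 1. [(-5*(x^2)) - 7 = -52] the outer -7 inverts by adding 7 ⇒ sub: -5*(x^2) = -45.
Step 2. [-5*(x^2) = -45] leading coefficient -5: divide by -5, so div: x^2 = 9.
Step 3. [x^2 = 9] LHS squared, RHS 9 ≥ 0: apply √ (±), so sqrt: x = 3 or -3.

Answer: x ∈ {-3, 3}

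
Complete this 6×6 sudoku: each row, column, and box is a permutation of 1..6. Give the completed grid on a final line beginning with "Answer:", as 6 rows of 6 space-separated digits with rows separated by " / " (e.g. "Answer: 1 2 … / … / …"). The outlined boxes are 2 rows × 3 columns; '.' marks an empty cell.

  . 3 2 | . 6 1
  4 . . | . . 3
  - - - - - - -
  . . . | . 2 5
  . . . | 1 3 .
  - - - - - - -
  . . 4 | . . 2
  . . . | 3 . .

Step 1. [r2c5∈{5}] r2c5 has the single candidate 5, so r2c5=5.
Step 2. [r5c1∈{1,3,5,6}] r5c1 is the only open cell in row 5 admitting 3. So r5c1=3.
Step 3. [r5c5∈{1}] nothing but 1 survives at r5c5 ⇒ r5c5=1.
Step 4. [r3c3∈{1,3,6}] across row 3, 3 lands solely at r3c3 ⇒ r3c3=3.
Step 5. [r5c4∈{5,6}] in col 4, 5 fits only at r5c4 ⇒ r5c4=5.
Step 6. [r5c2∈{6}] only 6 remains possible at r5c2 ⇒ r5c2=6.
Step 7. [r3c4∈{4,6}] in col 4, 6 fits only at r3c4. So r3c4=6.
Step 8. [r4c1∈{2,5,6}] in col 1, 6 fits only at r4c1 ⇒ r4c1=6.
Step 9. [r2c2∈{1}] r2c2 has the single candidate 1 ⇒ r2c2=1.
Step 10. [r6c1∈{1,2,5}] 2 has one home in col 1: r6c1 ⇒ r6c1=2.
Step 11. [r6c2∈{5}] only 5 remains possible at r6c2, so r6c2=5.
Step 12. [r4c6∈{4}] nothing but 4 survives at r4c6, so r4c6=4.
Step 13. [r6c5∈{4}] r6c5 has the single candidate 4. So r6c5=4.
Step 14. [r6c6∈{6}] nothing but 6 survives at r6c6, so r6c6=6.
Step 15. [r1c1∈{5}] nothing but 5 survives at r1c1 ⇒ r1c1=5.
Step 16. [r3c2∈{4}] r3c2's peers cover all but 4 ⇒ r3c2=4.
Step 17. [r4c2∈{2}] r4c2's peers cover all but 2, so r4c2=2.
Step 18. [r2c4∈{2}] r2c4 is down to just 2 ⇒ r2c4=2.
Step 19. [r6c3∈{1}] nothing but 1 survives at r6c3. So r6c3=1.
Step 20. [r4c3∈{5}] only 5 remains possible at r4c3, so r4c3=5.
Step 21. [r2c3∈{6}] r2c3's peers cover all but 6. So r2c3=6.
Step 22. [r3c1∈{1}] only 1 remains possible at r3c1. So r3c1=1.
Step 23. [r1c4∈{4}] r1c4 has the single candidate 4, so r1c4=4.

Answer: 5 3 2 4 6 1 / 4 1 6 2 5 3 / 1 4 3 6 2 5 / 6 2 5 1 3 4 / 3 6 4 5 1 2 / 2 5 1 3 4 6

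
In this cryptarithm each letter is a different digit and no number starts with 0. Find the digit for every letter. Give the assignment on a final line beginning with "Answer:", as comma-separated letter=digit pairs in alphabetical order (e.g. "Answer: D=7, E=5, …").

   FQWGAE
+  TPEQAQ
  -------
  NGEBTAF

Step 1. [col 1: E + Q ≡ F (mod 10)] F=8 is one option consistent with column 1 (E + Q ≡ F (mod 10), carry-in 0) — take it ⇒ F=8.
Step 2. [col 1: E + Q ≡ F (mod 10)] E=6 is one option consistent with column 1 (E + Q ≡ F (mod 10), carry-in 0) — take it ⇒ E=6.
Step 3. [col 1: E + Q ≡ F (mod 10)] in column 1 we have E+Q≡F with carry-in 0; given E=6, F=8 and digits 6,8 already taken and all letters distinct, that pins Q to 2 ⇒ Q=2.
Step 4. [N] N is the leading digit of a 7-digit sum of two 6-digit numbers; the final carry is exactly 1, so N=1.
Step 5. [col 2: A + A ≡ A (mod 10)] in column 2 we have A+A≡A with carry-in 0; given nothing yet and digits 1,2,6,8 already taken and all letters distinct, that pins A to 0, so A=0.
Step 6. [col 3: G + Q ≡ T (mod 10)] no forcing yet in column 3 (carry-in 0); G=5 is free and consistent — try it ⇒ G=5.
Step 7. [col 3: G + Q ≡ T (mod 10)] column 3: given G=5, Q=2, carry-in 0, and digits 0,1,2,5,6,8 already taken and all letters distinct, G+Q≡T (mod 10) forces T=7, so T=7.
Step 8. [col 4: W + E ≡ B (mod 10)] from column 4 (E=6, carry-in 0, digits 0,1,2,5,6,7,8 already taken and all letters distinct): W must equal 3 ⇒ W=3.
Step 9. [col 4: W + E ≡ B (mod 10)] column 4: given W=3, E=6, carry-in 0, and digits 0,1,2,3,5,6,7,8 already taken and all letters distinct, W+E≡B (mod 10) forces B=9. So B=9.
Step 10. [col 5: Q + P ≡ E (mod 10)] from column 5 (Q=2, E=6, carry-in 0, digits 0,1,2,3,5,6,7,8,9 already taken and all letters distinct): P must equal 4. So P=4.

Answer: A=0, B=9, E=6, F=8, G=5, N=1, P=4, Q=2, T=7, W=3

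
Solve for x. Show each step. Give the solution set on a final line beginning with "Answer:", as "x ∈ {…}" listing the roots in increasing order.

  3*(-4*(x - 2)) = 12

Step 1. [3*(-4*(x - 2)) = 12] LHS = 3·(…); ÷3 both sides ⇒ div: -4*(x - 2) = 4.
Step 2. [-4*(x - 2) = 4] -4·(inner) — divide through by -4, so div: x - 2 = -1.
Step 3. [x - 2 = -1] the outer -2 inverts by adding 2, so sub: x = 1.

Answer: x ∈ {1}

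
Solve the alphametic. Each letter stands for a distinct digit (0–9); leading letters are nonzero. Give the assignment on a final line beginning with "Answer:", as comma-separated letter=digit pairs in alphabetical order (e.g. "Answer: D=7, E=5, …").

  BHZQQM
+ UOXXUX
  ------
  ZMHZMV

Step 1. [col 1: M + X ≡ V (mod 10)] several values work for M in column 1 (M + X ≡ V (mod 10), carry-in 0); try M=9. So M=9.
Step 2. [col 1: M + X ≡ V (mod 10)] no forcing yet in column 1 (carry-in 0); X=6 is free and consistent — try it. So X=6.
Step 3. [col 1: M + X ≡ V (mod 10)] column 1: given M=9, X=6, carry-in 0, and digits 6,9 already taken and all letters distinct, M+X≡V (mod 10) forces V=5. So V=5.
Step 4. [col 2: Q + U ≡ M (mod 10)] Q=7 is one option consistent with column 2 (Q + U ≡ M (mod 10), carry-in 1) — take it, so Q=7.
Step 5. [col 2: Q + U ≡ M (mod 10)] column 2: given Q=7, M=9, carry-in 1, and digits 5,6,7,9 already taken and all letters distinct, Q+U≡M (mod 10) forces U=1. So U=1.
Step 6. [col 3: Q + X ≡ Z (mod 10)] from column 3 (Q=7, X=6, carry-in 0, digits 1,5,6,7,9 already taken and all letters distinct): Z must equal 3, so Z=3.
Step 7. [col 4: Z + X ≡ H (mod 10)] from column 4 (Z=3, X=6, carry-in 1, digits 1,3,5,6,7,9 already taken and all letters distinct): H must equal 0. So H=0.
Step 8. [col 5: H + O ≡ M (mod 10)] column 5: given H=0, M=9, carry-in 1, and digits 0,1,3,5,6,7,9 already taken and all letters distinct, H+O≡M (mod 10) forces O=8, so O=8.
Step 9. [col 6: B + U ≡ Z (mod 10)] from column 6 (U=1, Z=3, carry-in 0, digits 0,1,3,5,6,7,8,9 already taken and all letters distinct): B must equal 2. So B=2.

Answer: B=2, H=0, M=9, O=8, Q=7, U=1, V=5, X=6, Z=3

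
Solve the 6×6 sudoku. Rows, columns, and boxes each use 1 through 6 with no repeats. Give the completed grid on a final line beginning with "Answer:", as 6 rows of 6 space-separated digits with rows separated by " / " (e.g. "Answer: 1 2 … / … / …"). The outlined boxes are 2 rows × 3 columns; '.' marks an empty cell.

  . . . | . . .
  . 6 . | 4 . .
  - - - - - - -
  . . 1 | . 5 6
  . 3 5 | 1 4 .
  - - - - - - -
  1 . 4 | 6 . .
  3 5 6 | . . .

Step 1. [r4c6∈{2}] only 2 remains possible at r4c6, so r4c6=2.
Step 2. [r1c4∈{2,3,5}] col 4 places 5 nowhere but r1c4 ⇒ r1c4=5.
Step 3. [r1c2∈{1,2,4}] 1 has one home in col 2: r1c2, so r1c2=1.
Step 4. [r1c6∈{3}] only 3 remains possible at r1c6 ⇒ r1c6=3.
Step 5. [r1c3∈{2}] nothing but 2 survives at r1c3 ⇒ r1c3=2.
Step 6. [r2c5∈{1,2}] 2 has one home in row 2: r2c5. So r2c5=2.
Step 7. [r3c1∈{2,4}] in col 1, 2 fits only at r3c1, so r3c1=2.
Step 8. [r6c5∈{1}] r6c5 has the single candidate 1 ⇒ r6c5=1.
Step 9. [r5c6∈{5}] r5c6 is down to just 5. So r5c6=5.
Step 10. [r5c5∈{3}] r5c5 has the single candidate 3 ⇒ r5c5=3.
Step 11. [r2c1∈{5}] r2c1 is down to just 5 ⇒ r2c1=5.
Step 12. [r6c4∈{2}] r6c4's peers cover all but 2, so r6c4=2.
Step 13. [r1c1∈{4}] r1c1's peers cover all but 4. So r1c1=4.
Step 14. [r4c1∈{6}] r4c1 has the single candidate 6 ⇒ r4c1=6.
Step 15. [r3c4∈{3}] r3c4's peers cover all but 3. So r3c4=3.
Step 16. [r5c2∈{2}] r5c2's peers cover all but 2. So r5c2=2.
Step 17. [r6c6∈{4}] r6c6 is down to just 4, so r6c6=4.
Step 18. [r2c6∈{1}] r2c6's peers cover all but 1. So r2c6=1.
Step 19. [r2c3∈{3}] nothing but 3 survives at r2c3. So r2c3=3.
Step 20. [r1c5∈{6}] nothing but 6 survives at r1c5 ⇒ r1c5=6.
Step 21. [r3c2∈{4}] r3c2 has the single candidate 4 ⇒ r3c2=4.

Answer: 4 1 2 5 6 3 / 5 6 3 4 2 1 / 2 4 1 3 5 6 / 6 3 5 1 4 2 / 1 2 4 6 3 5 / 3 5 6 2 1 4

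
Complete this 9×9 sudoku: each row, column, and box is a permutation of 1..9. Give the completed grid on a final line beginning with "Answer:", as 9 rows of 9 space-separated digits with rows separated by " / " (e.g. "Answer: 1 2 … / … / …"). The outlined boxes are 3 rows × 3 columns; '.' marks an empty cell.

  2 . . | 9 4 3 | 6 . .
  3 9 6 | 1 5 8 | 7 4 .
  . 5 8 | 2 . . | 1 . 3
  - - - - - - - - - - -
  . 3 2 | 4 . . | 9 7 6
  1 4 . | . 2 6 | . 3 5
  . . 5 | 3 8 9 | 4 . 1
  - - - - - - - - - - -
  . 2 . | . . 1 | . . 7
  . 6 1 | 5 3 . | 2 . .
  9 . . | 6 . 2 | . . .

Step 1. [r9c2∈{7,8}] in col 2, 8 fits only at r9c2, so r9c2=8.
Step 2. [r8c9∈{4,8,9}] in col 9, 9 fits only at r8c9 ⇒ r8c9=9.
Step 3. [r1c3∈{7}] only 7 remains possible at r1c3 ⇒ r1c3=7.
Step 4. [r1c8∈{5,8}] 5 has one home in row 1: r1c8 ⇒ r1c8=5.
Step 5. [r8c1∈{4,7}] box 7 places 7 nowhere but r8c1, so r8c1=7.
Step 6. [r7c4∈{8}] only 8 remains possible at r7c4 ⇒ r7c4=8.
Step 7. [r7c1∈{4,5}] col 1 places 5 nowhere but r7c1, so r7c1=5.
Step 8. [r7c7∈{3}] only 3 remains possible at r7c7 ⇒ r7c7=3.
Step 9. [r9c5∈{7}] r9c5's peers cover all but 7, so r9c5=7.
Step 10. [r7c3∈{4}] r7c3 is down to just 4, so r7c3=4.
Step 11. [r8c6∈{4}] r8c6 is down to just 4. So r8c6=4.
Step 12. [r9c3∈{3}] r9c3 is down to just 3. So r9c3=3.
Step 13. [r4c6∈{5}] r4c6 is down to just 5, so r4c6=5.
Step 14. [r6c8∈{2}] r6c8 is down to just 2. So r6c8=2.
Step 15. [r1c9∈{8}] r1c9's peers cover all but 8 ⇒ r1c9=8.
Step 16. [r1c2∈{1}] r1c2 is down to just 1. So r1c2=1.
Step 17. [r3c5∈{6}] r3c5's peers cover all but 6 ⇒ r3c5=6.
Step 18. [r5c4∈{7}] r5c4's peers cover all but 7. So r5c4=7.
Step 19. [r2c9∈{2}] only 2 remains possible at r2c9 ⇒ r2c9=2.
Step 20. [r4c5∈{1}] r4c5 is down to just 1. So r4c5=1.
Step 21. [r4c1∈{8}] r4c1 has the single candidate 8 ⇒ r4c1=8.
Step 22. [r3c1∈{4}] r3c1's peers cover all but 4 ⇒ r3c1=4.
Step 23. [r7c8∈{6}] only 6 remains possible at r7c8 ⇒ r7c8=6.
Step 24. [r8c8∈{8}] r8c8 has the single candidate 8 ⇒ r8c8=8.
Step 25. [r6c1∈{6}] nothing but 6 survives at r6c1, so r6c1=6.
Step 26. [r7c5∈{9}] nothing but 9 survives at r7c5. So r7c5=9.
Step 27. [r9c7∈{5}] r9c7's peers cover all but 5. So r9c7=5.
Step 28. [r3c6∈{7}] r3c6 is down to just 7, so r3c6=7.
Step 29. [r5c3∈{9}] r5c3 has the single candidate 9, so r5c3=9.
Step 30. [r5c7∈{8}] r5c7 has the single candidate 8, so r5c7=8.
Step 31. [r3c8∈{9}] r3c8's peers cover all but 9 ⇒ r3c8=9.
Step 32. [r9c8∈{1}] r9c8's peers cover all but 1 ⇒ r9c8=1.
Step 33. [r6c2∈{7}] only 7 remains possible at r6c2 ⇒ r6c2=7.
Step 34. [r9c9∈{4}] nothing but 4 survives at r9c9 ⇒ r9c9=4.

Answer: 2 1 7 9 4 3 6 5 8 / 3 9 6 1 5 8 7 4 2 / 4 5 8 2 6 7 1 9 3 / 8 3 2 4 1 5 9 7 6 / 1 4 9 7 2 6 8 3 5 / 6 7 5 3 8 9 4 2 1 / 5 2 4 8 9 1 3 6 7 / 7 6 1 5 3 4 2 8 9 / 9 8 3 6 7 2 5 1 4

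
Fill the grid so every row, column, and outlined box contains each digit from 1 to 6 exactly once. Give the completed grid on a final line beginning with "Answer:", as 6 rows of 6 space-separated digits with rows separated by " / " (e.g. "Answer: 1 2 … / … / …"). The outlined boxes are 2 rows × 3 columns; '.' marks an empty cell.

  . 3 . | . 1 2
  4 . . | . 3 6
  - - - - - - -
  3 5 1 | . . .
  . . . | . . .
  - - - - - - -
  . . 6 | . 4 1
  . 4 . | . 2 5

Step 1. [r4c4∈{1,2,3,4,5,6}] row 4 places 1 nowhere but r4c4, so r4c4=1.
Step 2. [r4c2∈{2,6}] 6 has one home in col 2: r4c2, so r4c2=6.
Step 3. [r1c3∈{5}] r1c3 is down to just 5, so r1c3=5.
Step 4. [r3c4∈{2,4,6}] in row 3, 2 fits only at r3c4. So r3c4=2.
Step 5. [r4c3∈{2,4}] r4c3 is the only open cell in col 3 admitting 4, so r4c3=4.
Step 6. [r5c2∈{2}] r5c2 is down to just 2 ⇒ r5c2=2.
Step 7. [r6c3∈{3}] nothing but 3 survives at r6c3, so r6c3=3.
Step 8. [r2c2∈{1}] r2c2's peers cover all but 1. So r2c2=1.
Step 9. [r3c5∈{6}] r3c5's peers cover all but 6. So r3c5=6.
Step 10. [r3c6∈{4}] r3c6 is down to just 4. So r3c6=4.
Step 11. [r2c4∈{5}] r2c4's peers cover all but 5. So r2c4=5.
Step 12. [r5c1∈{5}] nothing but 5 survives at r5c1, so r5c1=5.
Step 13. [r4c6∈{3}] r4c6 is down to just 3, so r4c6=3.
Step 14. [r1c4∈{4}] r1c4's peers cover all but 4. So r1c4=4.
Step 15. [r5c4∈{3}] r5c4's peers cover all but 3. So r5c4=3.
Step 16. [r6c1∈{1}] r6c1's peers cover all but 1, so r6c1=1.
Step 17. [r2c3∈{2}] r2c3 has the single candidate 2 ⇒ r2c3=2.
Step 18. [r4c5∈{5}] only 5 remains possible at r4c5. So r4c5=5.
Step 19. [r4c1∈{2}] r4c1 has the single candidate 2. So r4c1=2.
Step 20. [r1c1∈{6}] r1c1 is down to just 6, so r1c1=6.
Step 21. [r6c4∈{6}] r6c4 is down to just 6. So r6c4=6.

Answer: 6 3 5 4 1 2 / 4 1 2 5 3 6 / 3 5 1 2 6 4 / 2 6 4 1 5 3 / 5 2 6 3 4 1 / 1 4 3 6 2 5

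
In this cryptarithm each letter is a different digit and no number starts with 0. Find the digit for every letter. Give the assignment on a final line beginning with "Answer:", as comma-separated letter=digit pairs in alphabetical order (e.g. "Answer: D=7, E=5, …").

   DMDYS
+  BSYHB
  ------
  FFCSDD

Step 1. [col 1: S + B ≡ D (mod 10)] column 1 (S + B ≡ D (mod 10), carry-in 0) doesn't pin B yet; pick B=8 and continue ⇒ B=8.
Step 2. [col 1: S + B ≡ D (mod 10)] column 1 (S + B ≡ D (mod 10), carry-in 0) doesn't pin S yet; pick S=5 and continue, so S=5.
Step 3. [col 1: S + B ≡ D (mod 10)] column 1: given S=5, B=8, carry-in 0, and digits 5,8 already taken and all letters distinct, S+B≡D (mod 10) forces D=3, so D=3.
Step 4. [F] F is the leading digit of a 6-digit sum of two 5-digit numbers; the final carry is exactly 1, so F=1.
Step 5. [col 2: Y + H ≡ D (mod 10)] column 2 (Y + H ≡ D (mod 10), carry-in 1) doesn't pin Y yet; pick Y=2 and continue, so Y=2.
Step 6. [col 2: Y + H ≡ D (mod 10)] from column 2 (Y=2, D=3, carry-in 1, digits 1,2,3,5,8 already taken and all letters distinct): H must equal 0, so H=0.
Step 7. [col 4: M + S ≡ C (mod 10)] column 4 (M + S ≡ C (mod 10), carry-in 0) doesn't pin M yet; pick M=4 and continue ⇒ M=4.
Step 8. [col 4: M + S ≡ C (mod 10)] in column 4 we have M+S≡C with carry-in 0; given M=4, S=5 and digits 0,1,2,3,4,5,8 already taken and all letters distinct, that pins C to 9, so C=9.

Answer: B=8, C=9, D=3, F=1, H=0, M=4, S=5, Y=2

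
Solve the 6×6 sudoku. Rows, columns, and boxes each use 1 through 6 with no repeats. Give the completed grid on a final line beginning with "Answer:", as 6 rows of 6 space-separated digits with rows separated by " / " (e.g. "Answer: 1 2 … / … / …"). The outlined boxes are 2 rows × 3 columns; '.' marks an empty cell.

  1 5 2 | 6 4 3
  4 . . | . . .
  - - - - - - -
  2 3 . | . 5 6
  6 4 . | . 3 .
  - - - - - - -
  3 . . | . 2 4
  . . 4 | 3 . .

Step 1. [r2c2∈{6}] only 6 remains possible at r2c2 ⇒ r2c2=6.
Step 2. [r5c2∈{1}] r5c2's peers cover all but 1, so r5c2=1.
Step 3. [r5c4∈{5}] nothing but 5 survives at r5c4 ⇒ r5c4=5.
Step 4. [r2c5∈{1}] r2c5's peers cover all but 1. So r2c5=1.
Step 5. [r2c4∈{2}] r2c4's peers cover all but 2 ⇒ r2c4=2.
Step 6. [r4c4∈{1}] nothing but 1 survives at r4c4. So r4c4=1.
Step 7. [r6c6∈{1}] only 1 remains possible at r6c6, so r6c6=1.
Step 8. [r2c3∈{3}] only 3 remains possible at r2c3, so r2c3=3.
Step 9. [r4c3∈{5}] r4c3 is down to just 5. So r4c3=5.
Step 10. [r6c2∈{2}] r6c2's peers cover all but 2. So r6c2=2.
Step 11. [r3c3∈{1}] r3c3 has the single candidate 1, so r3c3=1.
Step 12. [r4c6∈{2}] only 2 remains possible at r4c6. So r4c6=2.
Step 13. [r6c1∈{5}] r6c1 has the single candidate 5. So r6c1=5.
Step 14. [r6c5∈{6}] only 6 remains possible at r6c5 ⇒ r6c5=6.
Step 15. [r5c3∈{6}] r5c3 has the single candidate 6, so r5c3=6.
Step 16. [r3c4∈{4}] nothing but 4 survives at r3c4 ⇒ r3c4=4.
Step 17. [r2c6∈{5}] r2c6 has the single candidate 5. So r2c6=5.

Answer: 1 5 2 6 4 3 / 4 6 3 2 1 5 / 2 3 1 4 5 6 / 6 4 5 1 3 2 / 3 1 6 5 2 4 / 5 2 4 3 6 1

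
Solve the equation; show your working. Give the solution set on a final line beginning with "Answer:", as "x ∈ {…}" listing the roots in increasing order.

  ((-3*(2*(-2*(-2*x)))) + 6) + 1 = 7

Step 1. [((-3*(2*(-2*(-2*x)))) + 6) + 1 = 7] +1 is outermost — subtract 1 both sides, so sub: (-3*(2*(-2*(-2*x)))) + 6 = 6.
Step 2. [(-3*(2*(-2*(-2*x)))) + 6 = 6] 6 comes off first (subtract 6) ⇒ sub: -3*(2*(-2*(-2*x))) = 0.
Step 3. [-3*(2*(-2*(-2*x))) = 0] leading coefficient -3: divide by -3, so div: 2*(-2*(-2*x)) = 0.
Step 4. [2*(-2*(-2*x)) = 0] leading coefficient 2: divide by 2, so div: -2*(-2*x) = 0.
Step 5. [-2*(-2*x) = 0] LHS = -2·(…); ÷-2 both sides ⇒ div: -2*x = 0.
Step 6. [-2*x = 0] -2 out front; divide by -2 ⇒ div: x = 0.

Answer: x ∈ {0}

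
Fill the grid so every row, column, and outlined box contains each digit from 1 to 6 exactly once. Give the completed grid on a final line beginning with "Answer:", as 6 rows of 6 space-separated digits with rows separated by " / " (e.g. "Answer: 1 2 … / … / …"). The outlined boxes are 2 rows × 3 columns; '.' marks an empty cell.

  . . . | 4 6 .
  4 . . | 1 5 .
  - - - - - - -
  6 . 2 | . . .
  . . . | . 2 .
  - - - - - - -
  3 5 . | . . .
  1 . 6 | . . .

Step 1. [r6c2∈{2,4}] 2 has one home in box 5: r6c2 ⇒ r6c2=2.
Step 2. [r2c3∈{3}] r2c3 is down to just 3 ⇒ r2c3=3.
Step 3. [r1c6∈{2,3}] r1c6 is the only open cell in row 1 admitting 3 ⇒ r1c6=3.
Step 4. [r4c1∈{5}] nothing but 5 survives at r4c1. So r4c1=5.
Step 5. [r5c3∈{4}] r5c3 is down to just 4, so r5c3=4.
Step 6. [r4c3∈{1}] nothing but 1 survives at r4c3. So r4c3=1.
Step 7. [r5c5∈{1}] only 1 remains possible at r5c5 ⇒ r5c5=1.
Step 8. [r5c4∈{2,6}] across col 4, 2 lands solely at r5c4 ⇒ r5c4=2.
Step 9. [r3c6∈{1,4,5}] r3c6 is the only open cell in row 3 admitting 1 ⇒ r3c6=1.
Step 10. [r4c4∈{3,6}] col 4 places 6 nowhere but r4c4 ⇒ r4c4=6.
Step 11. [r4c6∈{4}] only 4 remains possible at r4c6 ⇒ r4c6=4.
Step 12. [r3c5∈{3}] nothing but 3 survives at r3c5. So r3c5=3.
Step 13. [r6c6∈{5}] r6c6's peers cover all but 5, so r6c6=5.
Step 14. [r6c5∈{4}] only 4 remains possible at r6c5 ⇒ r6c5=4.
Step 15. [r3c2∈{4}] only 4 remains possible at r3c2 ⇒ r3c2=4.
Step 16. [r2c2∈{6}] only 6 remains possible at r2c2. So r2c2=6.
Step 17. [r5c6∈{6}] r5c6 is down to just 6, so r5c6=6.
Step 18. [r3c4∈{5}] nothing but 5 survives at r3c4 ⇒ r3c4=5.
Step 19. [r6c4∈{3}] only 3 remains possible at r6c4. So r6c4=3.
Step 20. [r2c6∈{2}] r2c6's peers cover all but 2 ⇒ r2c6=2.
Step 21. [r1c2∈{1}] only 1 remains possible at r1c2. So r1c2=1.
Step 22. [r1c1∈{2}] nothing but 2 survives at r1c1, so r1c1=2.
Step 23. [r1c3∈{5}] nothing but 5 survives at r1c3 ⇒ r1c3=5.
Step 24. [r4c2∈{3}] r4c2 has the single candidate 3, so r4c2=3.

Answer: 2 1 5 4 6 3 / 4 6 3 1 5 2 / 6 4 2 5 3 1 / 5 3 1 6 2 4 / 3 5 4 2 1 6 / 1 2 6 3 4 5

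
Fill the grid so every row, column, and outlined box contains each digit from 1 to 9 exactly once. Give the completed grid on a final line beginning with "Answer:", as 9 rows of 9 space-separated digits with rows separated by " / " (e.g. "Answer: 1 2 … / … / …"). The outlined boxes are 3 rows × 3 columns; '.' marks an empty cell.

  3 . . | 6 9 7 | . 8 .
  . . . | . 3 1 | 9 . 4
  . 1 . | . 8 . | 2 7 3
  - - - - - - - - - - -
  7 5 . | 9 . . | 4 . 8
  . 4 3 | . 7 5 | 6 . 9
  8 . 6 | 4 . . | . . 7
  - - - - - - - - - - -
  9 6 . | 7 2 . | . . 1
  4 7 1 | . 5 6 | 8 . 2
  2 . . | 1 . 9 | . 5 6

Step 1. [r4c3∈{2}] r4c3's peers cover all but 2. So r4c3=2.
Step 2. [r7c7∈{3}] r7c7 has the single candidate 3. So r7c7=3.
Step 3. [r7c3∈{5,8}] across row 7, 5 lands solely at r7c3. So r7c3=5.
Step 4. [r6c6∈{2,3}] 2 has one home in col 6: r6c6 ⇒ r6c6=2.
Step 5. [r6c5∈{1}] r6c5 has the single candidate 1 ⇒ r6c5=1.
Step 6. [r3c4∈{5}] r3c4 is down to just 5 ⇒ r3c4=5.
Step 7. [r3c6∈{4}] nothing but 4 survives at r3c6 ⇒ r3c6=4.
Step 8. [r9c3∈{8}] r9c3 is down to just 8. So r9c3=8.
Step 9. [r4c8∈{1,3}] in row 4, 1 fits only at r4c8 ⇒ r4c8=1.
Step 10. [r1c2∈{2}] nothing but 2 survives at r1c2 ⇒ r1c2=2.
Step 11. [r2c8∈{6}] r2c8 has the single candidate 6 ⇒ r2c8=6.
Step 12. [r6c7∈{5}] r6c7 is down to just 5, so r6c7=5.
Step 13. [r5c1∈{1}] r5c1 is down to just 1. So r5c1=1.
Step 14. [r1c7∈{1}] only 1 remains possible at r1c7, so r1c7=1.
Step 15. [r7c6∈{8}] r7c6 is down to just 8, so r7c6=8.
Step 16. [r5c4∈{8}] r5c4 is down to just 8, so r5c4=8.
Step 17. [r9c2∈{3}] nothing but 3 survives at r9c2 ⇒ r9c2=3.
Step 18. [r2c4∈{2}] r2c4 is down to just 2, so r2c4=2.
Step 19. [r4c6∈{3}] nothing but 3 survives at r4c6. So r4c6=3.
Step 20. [r8c4∈{3}] only 3 remains possible at r8c4. So r8c4=3.
Step 21. [r6c8∈{3}] nothing but 3 survives at r6c8 ⇒ r6c8=3.
Step 22. [r2c3∈{7}] nothing but 7 survives at r2c3. So r2c3=7.
Step 23. [r9c5∈{4}] r9c5 is down to just 4, so r9c5=4.
Step 24. [r3c1∈{6}] r3c1's peers cover all but 6. So r3c1=6.
Step 25. [r6c2∈{9}] r6c2 is down to just 9 ⇒ r6c2=9.
Step 26. [r4c5∈{6}] r4c5 is down to just 6. So r4c5=6.
Step 27. [r1c9∈{5}] r1c9 has the single candidate 5, so r1c9=5.
Step 28. [r2c2∈{8}] r2c2 has the single candidate 8, so r2c2=8.
Step 29. [r1c3∈{4}] only 4 remains possible at r1c3, so r1c3=4.
Step 30. [r3c3∈{9}] nothing but 9 survives at r3c3, so r3c3=9.
Step 31. [r7c8∈{4}] r7c8's peers cover all but 4 ⇒ r7c8=4.
Step 32. [r5c8∈{2}] r5c8 is down to just 2. So r5c8=2.
Step 33. [r8c8∈{9}] r8c8 has the single candidate 9, so r8c8=9.
Step 34. [r9c7∈{7}] only 7 remains possible at r9c7, so r9c7=7.
Step 35. [r2c1∈{5}] r2c1's peers cover all but 5. So r2c1=5.

Answer: 3 2 4 6 9 7 1 8 5 / 5 8 7 2 3 1 9 6 4 / 6 1 9 5 8 4 2 7 3 / 7 5 2 9 6 3 4 1 8 / 1 4 3 8 7 5 6 2 9 / 8 9 6 4 1 2 5 3 7 / 9 6 5 7 2 8 3 4 1 / 4 7 1 3 5 6 8 9 2 / 2 3 8 1 4 9 7 5 6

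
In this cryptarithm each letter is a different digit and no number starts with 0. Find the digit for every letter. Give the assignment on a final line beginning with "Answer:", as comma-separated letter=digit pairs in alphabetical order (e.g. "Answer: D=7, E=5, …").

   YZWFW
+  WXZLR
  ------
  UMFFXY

Step 1. [col 1: W + R ≡ Y (mod 10)] no forcing yet in column 1 (carry-in 0); W=4 is free and consistent — try it, so W=4.
Step 2. [col 1: W + R ≡ Y (mod 10)] Y=6 is one option consistent with column 1 (W + R ≡ Y (mod 10), carry-in 0) — take it. So Y=6.
Step 3. [col 1: W + R ≡ Y (mod 10)] in column 1 we have W+R≡Y with carry-in 0; given W=4, Y=6 and digits 4,6 already taken and all letters distinct, that pins R to 2 ⇒ R=2.
Step 4. [col 2: F + L ≡ X (mod 10)] several values work for L in column 2 (F + L ≡ X (mod 10), carry-in 0); try L=7 ⇒ L=7.
Step 5. [col 2: F + L ≡ X (mod 10)] X=5 is one option consistent with column 2 (F + L ≡ X (mod 10), carry-in 0) — take it. So X=5.
Step 6. [col 2: F + L ≡ X (mod 10)] in column 2 we have F+L≡X with carry-in 0; given L=7, X=5 and digits 2,4,5,6,7 already taken and all letters distinct, that pins F to 8. So F=8.
Step 7. [col 3: W + Z ≡ F (mod 10)] column 3: given W=4, F=8, carry-in 1, and digits 2,4,5,6,7,8 already taken and all letters distinct, W+Z≡F (mod 10) forces Z=3. So Z=3.
Step 8. [col 5: Y + W ≡ M (mod 10)] column 5: given Y=6, W=4, carry-in 0, and digits 2,3,4,5,6,7,8 already taken and all letters distinct, Y+W≡M (mod 10) forces M=0, so M=0.
Step 9. [col 6: carry → U] from column 6 (nothing yet, carry-in 1, digits 0,2,3,4,5,6,7,8 already taken and all letters distinct): U must equal 1 ⇒ U=1.

Answer: F=8, L=7, M=0, R=2, U=1, W=4, X=5, Y=6, Z=3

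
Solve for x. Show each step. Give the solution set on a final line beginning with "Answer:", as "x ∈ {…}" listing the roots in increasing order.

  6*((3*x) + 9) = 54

Step 1. [6*((3*x) + 9) = 54] leading coefficient 6: divide by 6. So div: (3*x) + 9 = 9.
Step 2. [(3*x) + 9 = 9] common factor 3 (LHS and 9) — divide through. So factor: x + 3 = 3.
Step 3. [x + 3 = 3] subtract 3: x sits inside (… + 3), so sub: x = 0.

Answer: x ∈ {0}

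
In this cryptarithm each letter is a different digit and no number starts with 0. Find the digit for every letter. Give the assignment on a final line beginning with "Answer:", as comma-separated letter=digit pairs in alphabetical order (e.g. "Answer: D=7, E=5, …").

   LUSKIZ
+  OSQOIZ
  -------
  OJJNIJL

Step 1. [col 1: Z + Z ≡ L (mod 10)] no forcing yet in column 1 (carry-in 0); L=8 is free and consistent — try it, so L=8.
Step 2. [O] the sum has 7 digits but both addends have 6; that extra leading digit O is the final carry, namely 1. So O=1.
Step 3. [col 1: Z + Z ≡ L (mod 10)] no forcing yet in column 1 (carry-in 0); Z=4 is free and consistent — try it, so Z=4.
Step 4. [col 2: I + I ≡ J (mod 10)] several values work for J in column 2 (I + I ≡ J (mod 10), carry-in 0); try J=0 ⇒ J=0.
Step 5. [col 2: I + I ≡ J (mod 10)] column 2: given J=0, carry-in 0, and digits 0,1,4,8 already taken and all letters distinct, I+I≡J (mod 10) forces I=5 ⇒ I=5.
Step 6. [col 3: K + O ≡ I (mod 10)] from column 3 (O=1, I=5, carry-in 1, digits 0,1,4,5,8 already taken and all letters distinct): K must equal 3. So K=3.
Step 7. [col 4: S + Q ≡ N (mod 10)] no forcing yet in column 4 (carry-in 0); N=6 is free and consistent — try it ⇒ N=6.
Step 8. [col 4: S + Q ≡ N (mod 10)] several values work for Q in column 4 (S + Q ≡ N (mod 10), carry-in 0); try Q=9. So Q=9.
Step 9. [col 4: S + Q ≡ N (mod 10)] column 4: given Q=9, N=6, carry-in 0, and digits 0,1,3,4,5,6,8,9 already taken and all letters distinct, S+Q≡N (mod 10) forces S=7. So S=7.
Step 10. [col 5: U + S ≡ J (mod 10)] from column 5 (S=7, J=0, carry-in 1, digits 0,1,3,4,5,6,7,8,9 already taken and all letters distinct): U must equal 2, so U=2.

Answer: I=5, J=0, K=3, L=8, N=6, O=1, Q=9, S=7, U=2, Z=4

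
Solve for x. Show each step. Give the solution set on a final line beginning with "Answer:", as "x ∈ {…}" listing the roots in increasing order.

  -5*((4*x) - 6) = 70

Step 1. [-5*((4*x) - 6) = 70] LHS = -5·(…); ÷-5 both sides, so div: (4*x) - 6 = -14.
Step 2. [(4*x) - 6 = -14] 6 comes off first (add 6) ⇒ sub: 4*x = -8.
Step 3. [4*x = -8] 4 out front; divide by 4, so div: x = -2.

Answer: x ∈ {-2}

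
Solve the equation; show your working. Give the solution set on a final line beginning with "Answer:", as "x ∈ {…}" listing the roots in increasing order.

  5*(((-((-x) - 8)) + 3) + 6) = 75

Step 1. [5*(((-((-x) - 8)) + 3) + 6) = 75] divide by the outer 5 ⇒ div: ((-((-x) - 8)) + 3) + 6 = 15.
Step 2. [((-((-x) - 8)) + 3) + 6 = 15] subtract 6: x sits inside (… + 6), so sub: (-((-x) - 8)) + 3 = 9.
Step 3. [(-((-x) - 8)) + 3 = 9] the outer +3 inverts by subtracting 3. So sub: -((-x) - 8) = 6.
Step 4. [-((-x) - 8) = 6] LHS negated; negate both sides. So neg: (-x) - 8 = -6.
Step 5. [(-x) - 8 = -6] -8 is outermost — add 8 both sides ⇒ sub: -x = 2.
Step 6. [-x = 2] LHS negated; negate both sides ⇒ neg: x = -2.

Answer: x ∈ {-2}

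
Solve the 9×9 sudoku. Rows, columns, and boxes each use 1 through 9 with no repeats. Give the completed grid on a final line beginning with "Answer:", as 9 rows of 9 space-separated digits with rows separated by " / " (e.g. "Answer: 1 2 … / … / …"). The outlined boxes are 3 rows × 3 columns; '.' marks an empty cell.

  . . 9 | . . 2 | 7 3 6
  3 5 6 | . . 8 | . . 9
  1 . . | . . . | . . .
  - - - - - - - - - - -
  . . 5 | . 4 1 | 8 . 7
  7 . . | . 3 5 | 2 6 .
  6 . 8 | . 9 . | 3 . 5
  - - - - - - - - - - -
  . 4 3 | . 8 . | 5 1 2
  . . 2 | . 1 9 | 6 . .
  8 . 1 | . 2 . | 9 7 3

Step 1. [r3c7∈{4}] only 4 remains possible at r3c7. So r3c7=4.
Step 2. [r2c4∈{1,4,7}] row 2 places 4 nowhere but r2c4 ⇒ r2c4=4.
Step 3. [r3c2∈{2,7,8}] box 1 places 2 nowhere but r3c2, so r3c2=2.
Step 4. [r4c4∈{2,6}] in row 4, 6 fits only at r4c4. So r4c4=6.
Step 5. [r7c4∈{7}] only 7 remains possible at r7c4. So r7c4=7.
Step 6. [r3c8∈{5,8}] across col 8, 5 lands solely at r3c8 ⇒ r3c8=5.
Step 7. [r5c2∈{1,9}] r5c2 is the only open cell in row 5 admitting 9, so r5c2=9.
Step 8. [r3c6∈{3,6,7}] col 6 places 3 nowhere but r3c6 ⇒ r3c6=3.
Step 9. [r8c8∈{4,8}] across col 8, 8 lands solely at r8c8, so r8c8=8.
Step 10. [r9c4∈{5}] r9c4 is down to just 5, so r9c4=5.
Step 11. [r7c6∈{6}] r7c6 has the single candidate 6, so r7c6=6.
Step 12. [r3c5∈{6,7}] r3c5 is the only open cell in row 3 admitting 6 ⇒ r3c5=6.
Step 13. [r8c9∈{4}] nothing but 4 survives at r8c9. So r8c9=4.
Step 14. [r3c4∈{9}] only 9 remains possible at r3c4 ⇒ r3c4=9.
Step 15. [r2c7∈{1}] nothing but 1 survives at r2c7. So r2c7=1.
Step 16. [r4c1∈{2}] r4c1's peers cover all but 2 ⇒ r4c1=2.
Step 17. [r4c8∈{9}] only 9 remains possible at r4c8. So r4c8=9.
Step 18. [r2c5∈{7}] r2c5 is down to just 7, so r2c5=7.
Step 19. [r1c1∈{4}] r1c1 has the single candidate 4. So r1c1=4.
Step 20. [r2c8∈{2}] r2c8's peers cover all but 2, so r2c8=2.
Step 21. [r7c1∈{9}] nothing but 9 survives at r7c1 ⇒ r7c1=9.
Step 22. [r5c3∈{4}] r5c3 is down to just 4, so r5c3=4.
Step 23. [r6c8∈{4}] r6c8's peers cover all but 4, so r6c8=4.
Step 24. [r9c6∈{4}] nothing but 4 survives at r9c6. So r9c6=4.
Step 25. [r3c3∈{7}] nothing but 7 survives at r3c3 ⇒ r3c3=7.
Step 26. [r4c2∈{3}] nothing but 3 survives at r4c2. So r4c2=3.
Step 27. [r5c4∈{8}] r5c4's peers cover all but 8. So r5c4=8.
Step 28. [r6c2∈{1}] r6c2's peers cover all but 1, so r6c2=1.
Step 29. [r5c9∈{1}] r5c9 is down to just 1. So r5c9=1.
Step 30. [r1c4∈{1}] r1c4 has the single candidate 1 ⇒ r1c4=1.
Step 31. [r1c2∈{8}] nothing but 8 survives at r1c2 ⇒ r1c2=8.
Step 32. [r1c5∈{5}] r1c5's peers cover all but 5. So r1c5=5.
Step 33. [r8c1∈{5}] r8c1 is down to just 5, so r8c1=5.
Step 34. [r8c2∈{7}] r8c2 has the single candidate 7, so r8c2=7.
Step 35. [r6c4∈{2}] r6c4's peers cover all but 2 ⇒ r6c4=2.
Step 36. [r8c4∈{3}] r8c4 has the single candidate 3. So r8c4=3.
Step 37. [r6c6∈{7}] nothing but 7 survives at r6c6. So r6c6=7.
Step 38. [r3c9∈{8}] r3c9 has the single candidate 8 ⇒ r3c9=8.
Step 39. [r9c2∈{6}] r9c2 is down to just 6 ⇒ r9c2=6.

Answer: 4 8 9 1 5 2 7 3 6 / 3 5 6 4 7 8 1 2 9 / 1 2 7 9 6 3 4 5 8 / 2 3 5 6 4 1 8 9 7 / 7 9 4 8 3 5 2 6 1 / 6 1 8 2 9 7 3 4 5 / 9 4 3 7 8 6 5 1 2 / 5 7 2 3 1 9 6 8 4 / 8 6 1 5 2 4 9 7 3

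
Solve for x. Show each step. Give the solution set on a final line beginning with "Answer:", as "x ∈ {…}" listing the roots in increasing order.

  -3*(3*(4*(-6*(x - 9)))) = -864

Step 1. [-3*(3*(4*(-6*(x - 9)))) = -864] LHS = -3·(…); ÷-3 both sides. So div: 3*(4*(-6*(x - 9))) = 288.
Step 2. [3*(4*(-6*(x - 9))) = 288] LHS = 3·(…); ÷3 both sides, so div: 4*(-6*(x - 9)) = 96.
Step 3. [4*(-6*(x - 9)) = 96] 4·(inner) — divide through by 4 ⇒ div: -6*(x - 9) = 24.
Step 4. [-6*(x - 9) = 24] LHS = -6·(…); ÷-6 both sides. So div: x - 9 = -4.
Step 5. [x - 9 = -4] 9 comes off first (add 9) ⇒ sub: x = 5.

Answer: x ∈ {5}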